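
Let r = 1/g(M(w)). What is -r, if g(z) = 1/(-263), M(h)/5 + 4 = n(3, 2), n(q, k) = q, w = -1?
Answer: 263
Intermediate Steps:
M(h) = -5 (M(h) = -20 + 5*3 = -20 + 15 = -5)
g(z) = -1/263
r = -263 (r = 1/(-1/263) = -263)
-r = -1*(-263) = 263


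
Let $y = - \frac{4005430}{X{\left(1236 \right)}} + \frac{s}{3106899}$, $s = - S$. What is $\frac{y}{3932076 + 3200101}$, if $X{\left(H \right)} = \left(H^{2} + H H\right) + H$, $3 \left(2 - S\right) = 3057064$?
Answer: $- \frac{4664851717381}{33865838995606928622} \approx -1.3775 \cdot 10^{-7}$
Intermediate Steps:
$S = - \frac{3057058}{3}$ ($S = 2 - \frac{3057064}{3} = - \frac{3057058}{3} \approx -1.019 \cdot 10^{6}$)
$X{\left(H \right)} = H + 2 H^{2}$ ($X{\left(H \right)} = \left(H^{2} + H^{2}\right) + H = 2 H^{2} + H = H + 2 H^{2}$)
$s = \frac{3057058}{3}$ ($s = \left(-1\right) \left(- \frac{3057058}{3}\right) = \frac{3057058}{3} \approx 1.019 \cdot 10^{6}$)
$y = - \frac{4664851717381}{4748317238286}$ ($y = - \frac{4005430}{1236 \left(1 + 2 \cdot 1236\right)} + \frac{3057058}{3 \cdot 3106899} = - \frac{4005430}{1236 \left(1 + 2472\right)} + \frac{3057058}{3} \cdot \frac{1}{3106899} = - \frac{4005430}{1236 \cdot 2473} + \frac{3057058}{9320697} = - \frac{4005430}{3056628} + \frac{3057058}{9320697} = \left(-4005430\right) \frac{1}{3056628} + \frac{3057058}{9320697} = - \frac{2002715}{1528314} + \frac{3057058}{9320697} = - \frac{4664851717381}{4748317238286} \approx -0.98242$)
$\frac{y}{3932076 + 3200101} = - \frac{4664851717381}{4748317238286 \left(3932076 + 3200101\right)} = - \frac{4664851717381}{4748317238286 \cdot 7132177} = \left(- \frac{4664851717381}{4748317238286}\right) \frac{1}{7132177} = - \frac{4664851717381}{33865838995606928622}$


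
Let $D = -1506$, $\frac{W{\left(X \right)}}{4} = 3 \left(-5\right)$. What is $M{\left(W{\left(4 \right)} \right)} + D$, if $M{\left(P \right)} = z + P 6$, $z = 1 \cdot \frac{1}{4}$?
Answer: $- \frac{7463}{4} \approx -1865.8$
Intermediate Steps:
$W{\left(X \right)} = -60$ ($W{\left(X \right)} = 4 \cdot 3 \left(-5\right) = 4 \left(-15\right) = -60$)
$z = \frac{1}{4}$ ($z = 1 \cdot \frac{1}{4} = \frac{1}{4} \approx 0.25$)
$M{\left(P \right)} = \frac{1}{4} + 6 P$ ($M{\left(P \right)} = \frac{1}{4} + P 6 = \frac{1}{4} + 6 P$)
$M{\left(W{\left(4 \right)} \right)} + D = \left(\frac{1}{4} + 6 \left(-60\right)\right) - 1506 = \left(\frac{1}{4} - 360\right) - 1506 = - \frac{1439}{4} - 1506 = - \frac{7463}{4}$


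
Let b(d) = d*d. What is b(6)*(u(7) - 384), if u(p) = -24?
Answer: -14688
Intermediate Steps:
b(d) = d²
b(6)*(u(7) - 384) = 6²*(-24 - 384) = 36*(-408) = -14688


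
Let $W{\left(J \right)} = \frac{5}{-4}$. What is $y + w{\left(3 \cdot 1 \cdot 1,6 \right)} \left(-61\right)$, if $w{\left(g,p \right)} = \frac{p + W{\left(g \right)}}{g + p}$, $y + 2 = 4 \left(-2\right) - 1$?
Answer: $- \frac{1555}{36} \approx -43.194$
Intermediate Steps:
$y = -11$ ($y = -2 + \left(4 \left(-2\right) - 1\right) = -2 - 9 = -11$)
$W{\left(J \right)} = - \frac{5}{4}$ ($W{\left(J \right)} = 5 \left(- \frac{1}{4}\right) = - \frac{5}{4}$)
$w{\left(g,p \right)} = \frac{- \frac{5}{4} + p}{g + p}$ ($w{\left(g,p \right)} = \frac{p - \frac{5}{4}}{g + p} = \frac{- \frac{5}{4} + p}{g + p}$)
$y + w{\left(3 \cdot 1 \cdot 1,6 \right)} \left(-61\right) = -11 + \frac{- \frac{5}{4} + 6}{3 \cdot 1 \cdot 1 + 6} \left(-61\right) = -11 + \frac{1}{3 \cdot 1 + 6} \cdot \frac{19}{4} \left(-61\right) = -11 + \frac{1}{3 + 6} \cdot \frac{19}{4} \left(-61\right) = -11 + \frac{1}{9} \cdot \frac{19}{4} \left(-61\right) = -11 + \frac{19}{36} \left(-61\right) = -11 - \frac{1159}{36} = - \frac{1555}{36}$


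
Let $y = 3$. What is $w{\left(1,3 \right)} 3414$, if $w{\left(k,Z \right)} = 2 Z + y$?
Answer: $30726$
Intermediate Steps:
$w{\left(k,Z \right)} = 3 + 2 Z$ ($w{\left(k,Z \right)} = 2 Z + 3 = 3 + 2 Z$)
$w{\left(1,3 \right)} 3414 = \left(3 + 2 \cdot 3\right) 3414 = \left(3 + 6\right) 3414 = 9 \cdot 3414 = 30726$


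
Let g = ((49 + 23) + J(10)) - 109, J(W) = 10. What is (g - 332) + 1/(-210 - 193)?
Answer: -144678/403 ≈ -359.00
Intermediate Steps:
g = -27 (g = ((49 + 23) + 10) - 109 = (72 + 10) - 109 = 82 - 109 = -27)
(g - 332) + 1/(-210 - 193) = (-27 - 332) + 1/(-210 - 193) = -359 + 1/(-403) = -359 - 1/403 = -144678/403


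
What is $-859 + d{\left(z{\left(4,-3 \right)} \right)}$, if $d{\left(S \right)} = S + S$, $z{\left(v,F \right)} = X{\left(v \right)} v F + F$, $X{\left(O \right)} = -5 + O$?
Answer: $-841$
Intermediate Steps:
$z{\left(v,F \right)} = F + F v \left(-5 + v\right)$ ($z{\left(v,F \right)} = \left(-5 + v\right) v F + F = v \left(-5 + v\right) F + F = F v \left(-5 + v\right) + F = F + F v \left(-5 + v\right)$)
$d{\left(S \right)} = 2 S$
$-859 + d{\left(z{\left(4,-3 \right)} \right)} = -859 + 2 \left(- 3 \left(1 + 4 \left(-5 + 4\right)\right)\right) = -859 + 2 \left(- 3 \left(1 + 4 \left(-1\right)\right)\right) = -859 + 2 \left(- 3 \left(1 - 4\right)\right) = -859 + 2 \left(\left(-3\right) \left(-3\right)\right) = -859 + 2 \cdot 9 = -859 + 18 = -841$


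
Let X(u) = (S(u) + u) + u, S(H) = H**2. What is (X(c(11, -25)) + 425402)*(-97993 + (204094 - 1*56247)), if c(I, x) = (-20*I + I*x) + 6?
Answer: 33080372430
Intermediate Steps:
c(I, x) = 6 - 20*I + I*x
X(u) = u**2 + 2*u (X(u) = (u**2 + u) + u = (u + u**2) + u = u**2 + 2*u)
(X(c(11, -25)) + 425402)*(-97993 + (204094 - 1*56247)) = ((6 - 20*11 + 11*(-25))*(2 + (6 - 20*11 + 11*(-25))) + 425402)*(-97993 + (204094 - 1*56247)) = ((6 - 220 - 275)*(2 + (6 - 220 - 275)) + 425402)*(-97993 + (204094 - 56247)) = (-489*(2 - 489) + 425402)*(-97993 + 147847) = (-489*(-487) + 425402)*49854 = (238143 + 425402)*49854 = 663545*49854 = 33080372430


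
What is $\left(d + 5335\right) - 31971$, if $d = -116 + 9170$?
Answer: $-17582$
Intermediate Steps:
$d = 9054$
$\left(d + 5335\right) - 31971 = \left(9054 + 5335\right) - 31971 = 14389 - 31971 = -17582$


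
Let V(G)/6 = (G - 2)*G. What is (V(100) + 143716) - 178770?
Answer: 23746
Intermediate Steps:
V(G) = 6*G*(-2 + G) (V(G) = 6*((G - 2)*G) = 6*((-2 + G)*G) = 6*(G*(-2 + G)) = 6*G*(-2 + G))
(V(100) + 143716) - 178770 = (6*100*(-2 + 100) + 143716) - 178770 = (6*100*98 + 143716) - 178770 = (58800 + 143716) - 178770 = 202516 - 178770 = 23746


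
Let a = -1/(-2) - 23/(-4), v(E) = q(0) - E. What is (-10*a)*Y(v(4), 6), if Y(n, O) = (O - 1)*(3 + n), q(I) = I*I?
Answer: 625/2 ≈ 312.50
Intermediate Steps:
q(I) = I**2
v(E) = -E (v(E) = 0**2 - E = 0 - E = -E)
a = 25/4 (a = -1*(-1/2) - 23*(-1/4) = 1/2 + 23/4 = 25/4 ≈ 6.2500)
Y(n, O) = (-1 + O)*(3 + n)
(-10*a)*Y(v(4), 6) = (-10*25/4)*(-3 - (-1)*4 + 3*6 + 6*(-1*4)) = -125*(-3 - 1*(-4) + 18 + 6*(-4))/2 = -125*(-3 + 4 + 18 - 24)/2 = -125/2*(-5) = 625/2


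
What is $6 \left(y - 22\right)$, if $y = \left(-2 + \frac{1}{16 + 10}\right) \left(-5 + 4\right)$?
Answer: $- \frac{1563}{13} \approx -120.23$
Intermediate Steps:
$y = \frac{51}{26}$ ($y = \left(-2 + \frac{1}{26}\right) \left(-1\right) = \left(- \frac{51}{26}\right) \left(-1\right) = \frac{51}{26} \approx 1.9615$)
$6 \left(y - 22\right) = 6 \left(\frac{51}{26} - 22\right) = 6 \left(- \frac{521}{26}\right) = - \frac{1563}{13}$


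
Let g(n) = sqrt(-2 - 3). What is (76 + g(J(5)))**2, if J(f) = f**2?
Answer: (76 + I*sqrt(5))**2 ≈ 5771.0 + 339.88*I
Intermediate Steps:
g(n) = I*sqrt(5) (g(n) = sqrt(-5) = I*sqrt(5))
(76 + g(J(5)))**2 = (76 + I*sqrt(5))**2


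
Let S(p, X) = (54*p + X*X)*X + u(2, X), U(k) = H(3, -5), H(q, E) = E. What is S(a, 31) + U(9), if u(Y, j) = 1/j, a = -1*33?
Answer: -789135/31 ≈ -25456.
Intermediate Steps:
a = -33
U(k) = -5
S(p, X) = 1/X + X*(X**2 + 54*p) (S(p, X) = (54*p + X*X)*X + 1/X = (54*p + X**2)*X + 1/X = (X**2 + 54*p)*X + 1/X = X*(X**2 + 54*p) + 1/X = 1/X + X*(X**2 + 54*p))
S(a, 31) + U(9) = (1/31 + 31**3 + 54*31*(-33)) - 5 = (1/31 + 29791 - 55242) - 5 = -788980/31 - 5 = -789135/31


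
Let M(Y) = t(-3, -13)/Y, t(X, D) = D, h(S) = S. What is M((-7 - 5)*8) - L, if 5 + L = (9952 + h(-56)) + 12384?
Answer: -2138387/96 ≈ -22275.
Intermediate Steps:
L = 22275 (L = -5 + ((9952 - 56) + 12384) = -5 + (9896 + 12384) = -5 + 22280 = 22275)
M(Y) = -13/Y
M((-7 - 5)*8) - L = -13*1/(8*(-7 - 5)) - 1*22275 = -13/((-12*8)) - 22275 = -13/(-96) - 22275 = -13*(-1/96) - 22275 = 13/96 - 22275 = -2138387/96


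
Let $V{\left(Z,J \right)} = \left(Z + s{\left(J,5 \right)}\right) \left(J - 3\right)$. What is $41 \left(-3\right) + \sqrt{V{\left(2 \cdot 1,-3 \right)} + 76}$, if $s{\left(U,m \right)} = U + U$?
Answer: $-113$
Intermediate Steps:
$s{\left(U,m \right)} = 2 U$
$V{\left(Z,J \right)} = \left(-3 + J\right) \left(Z + 2 J\right)$ ($V{\left(Z,J \right)} = \left(Z + 2 J\right) \left(J - 3\right) = \left(Z + 2 J\right) \left(-3 + J\right) = \left(-3 + J\right) \left(Z + 2 J\right)$)
$41 \left(-3\right) + \sqrt{V{\left(2 \cdot 1,-3 \right)} + 76} = 41 \left(-3\right) + \sqrt{\left(\left(-6\right) \left(-3\right) - 3 \cdot 2 \cdot 1 + 2 \left(-3\right)^{2} - 3 \cdot 2 \cdot 1\right) + 76} = -123 + \sqrt{\left(18 - 6 + 2 \cdot 9 - 6\right) + 76} = -123 + \sqrt{\left(18 - 6 + 18 - 6\right) + 76} = -123 + \sqrt{24 + 76} = -123 + \sqrt{100} = -123 + 10 = -113$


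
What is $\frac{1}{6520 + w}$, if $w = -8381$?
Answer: $- \frac{1}{1861} \approx -0.00053735$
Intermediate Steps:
$\frac{1}{6520 + w} = \frac{1}{6520 - 8381} = \frac{1}{-1861} = - \frac{1}{1861}$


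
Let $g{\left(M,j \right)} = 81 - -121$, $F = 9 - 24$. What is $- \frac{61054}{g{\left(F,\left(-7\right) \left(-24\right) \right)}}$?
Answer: $- \frac{30527}{101} \approx -302.25$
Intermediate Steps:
$F = -15$ ($F = 9 - 24 = -15$)
$g{\left(M,j \right)} = 202$ ($g{\left(M,j \right)} = 81 + 121 = 202$)
$- \frac{61054}{g{\left(F,\left(-7\right) \left(-24\right) \right)}} = - \frac{61054}{202} = \left(-61054\right) \frac{1}{202} = - \frac{30527}{101}$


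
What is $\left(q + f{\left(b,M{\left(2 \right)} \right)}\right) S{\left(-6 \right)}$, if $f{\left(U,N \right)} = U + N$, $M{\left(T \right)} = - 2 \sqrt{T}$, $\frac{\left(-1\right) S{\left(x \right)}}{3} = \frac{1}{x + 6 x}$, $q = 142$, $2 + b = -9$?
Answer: $\frac{131}{14} - \frac{\sqrt{2}}{7} \approx 9.1551$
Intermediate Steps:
$b = -11$ ($b = -2 - 9 = -11$)
$S{\left(x \right)} = - \frac{3}{7 x}$ ($S{\left(x \right)} = - \frac{3}{x + 6 x} = - \frac{3}{7 x}$)
$f{\left(U,N \right)} = N + U$
$\left(q + f{\left(b,M{\left(2 \right)} \right)}\right) S{\left(-6 \right)} = \left(142 - \left(11 + 2 \sqrt{2}\right)\right) \left(- \frac{3}{7 \left(-6\right)}\right) = \left(142 - \left(11 + 2 \sqrt{2}\right)\right) \left(\left(- \frac{3}{7}\right) \left(- \frac{1}{6}\right)\right) = \left(131 - 2 \sqrt{2}\right) \frac{1}{14} = \frac{131}{14} - \frac{\sqrt{2}}{7}$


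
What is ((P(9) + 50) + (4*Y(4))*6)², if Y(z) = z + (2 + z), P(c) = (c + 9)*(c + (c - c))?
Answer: 204304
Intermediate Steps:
P(c) = c*(9 + c) (P(c) = (9 + c)*(c + 0) = (9 + c)*c = c*(9 + c))
Y(z) = 2 + 2*z
((P(9) + 50) + (4*Y(4))*6)² = ((9*(9 + 9) + 50) + (4*(2 + 2*4))*6)² = ((9*18 + 50) + (4*(2 + 8))*6)² = ((162 + 50) + (4*10)*6)² = (212 + 40*6)² = (212 + 240)² = 452² = 204304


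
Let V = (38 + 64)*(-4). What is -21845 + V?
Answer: -22253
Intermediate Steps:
V = -408 (V = 102*(-4) = -408)
-21845 + V = -21845 - 408 = -22253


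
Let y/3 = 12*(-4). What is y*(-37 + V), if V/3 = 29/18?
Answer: 4632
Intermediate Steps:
y = -144 (y = 3*(12*(-4)) = 3*(-48) = -144)
V = 29/6 (V = 3*(29/18) = 29/6 ≈ 4.8333)
y*(-37 + V) = -144*(-37 + 29/6) = -144*(-193/6) = 4632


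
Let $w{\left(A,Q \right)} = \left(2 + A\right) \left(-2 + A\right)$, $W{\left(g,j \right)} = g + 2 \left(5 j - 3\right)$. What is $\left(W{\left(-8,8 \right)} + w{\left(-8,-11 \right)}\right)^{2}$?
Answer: $15876$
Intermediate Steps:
$W{\left(g,j \right)} = -6 + g + 10 j$ ($W{\left(g,j \right)} = g + 2 \left(-3 + 5 j\right) = g + \left(-6 + 10 j\right) = -6 + g + 10 j$)
$w{\left(A,Q \right)} = \left(-2 + A\right) \left(2 + A\right)$
$\left(W{\left(-8,8 \right)} + w{\left(-8,-11 \right)}\right)^{2} = \left(\left(-6 - 8 + 10 \cdot 8\right) - \left(4 - \left(-8\right)^{2}\right)\right)^{2} = \left(\left(-6 - 8 + 80\right) + \left(-4 + 64\right)\right)^{2} = \left(66 + 60\right)^{2} = 126^{2} = 15876$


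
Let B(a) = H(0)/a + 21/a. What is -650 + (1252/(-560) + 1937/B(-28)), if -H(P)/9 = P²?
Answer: -1358659/420 ≈ -3234.9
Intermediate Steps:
H(P) = -9*P²
B(a) = 21/a (B(a) = (-9*0²)/a + 21/a = (-9*0)/a + 21/a = 0/a + 21/a = 0 + 21/a = 21/a)
-650 + (1252/(-560) + 1937/B(-28)) = -650 + (1252/(-560) + 1937/((21/(-28)))) = -650 + (1252*(-1/560) + 1937/((21*(-1/28)))) = -650 + (-313/140 + 1937/(-¾)) = -650 + (-313/140 + 1937*(-4/3)) = -650 + (-313/140 - 7748/3) = -650 - 1085659/420 = -1358659/420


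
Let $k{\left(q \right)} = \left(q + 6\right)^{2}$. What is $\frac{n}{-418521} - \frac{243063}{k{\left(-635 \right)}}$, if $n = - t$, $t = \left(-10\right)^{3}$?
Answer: $- \frac{102122610823}{165584066961} \approx -0.61674$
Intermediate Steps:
$t = -1000$
$k{\left(q \right)} = \left(6 + q\right)^{2}$
$n = 1000$ ($n = \left(-1\right) \left(-1000\right) = 1000$)
$\frac{n}{-418521} - \frac{243063}{k{\left(-635 \right)}} = \frac{1000}{-418521} - \frac{243063}{\left(6 - 635\right)^{2}} = 1000 \left(- \frac{1}{418521}\right) - \frac{243063}{\left(-629\right)^{2}} = - \frac{1000}{418521} - \frac{243063}{395641} = - \frac{102122610823}{165584066961}$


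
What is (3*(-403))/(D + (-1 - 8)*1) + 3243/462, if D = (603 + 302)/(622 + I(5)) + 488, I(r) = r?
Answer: 7460702/1656809 ≈ 4.5031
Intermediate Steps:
D = 306881/627 (D = (603 + 302)/(622 + 5) + 488 = 905/627 + 488 = 306881/627 ≈ 489.44)
(3*(-403))/(D + (-1 - 8)*1) + 3243/462 = (3*(-403))/(306881/627 + (-1 - 8)*1) + 3243/462 = -1209/(306881/627 - 9*1) + 3243*(1/462) = -1209/(306881/627 - 9) + 1081/154 = -1209/301238/627 + 1081/154 = -1209*627/301238 + 1081/154 = -758043/301238 + 1081/154 = 7460702/1656809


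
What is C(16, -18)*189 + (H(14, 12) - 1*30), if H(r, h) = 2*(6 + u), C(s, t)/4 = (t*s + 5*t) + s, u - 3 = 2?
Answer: -273680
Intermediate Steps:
u = 5 (u = 3 + 2 = 5)
C(s, t) = 4*s + 20*t + 4*s*t (C(s, t) = 4*((t*s + 5*t) + s) = 4*((s*t + 5*t) + s) = 4*((5*t + s*t) + s) = 4*(s + 5*t + s*t) = 4*s + 20*t + 4*s*t)
H(r, h) = 22 (H(r, h) = 2*(6 + 5) = 2*11 = 22)
C(16, -18)*189 + (H(14, 12) - 1*30) = (4*16 + 20*(-18) + 4*16*(-18))*189 + (22 - 1*30) = (64 - 360 - 1152)*189 + (22 - 30) = -1448*189 - 8 = -273672 - 8 = -273680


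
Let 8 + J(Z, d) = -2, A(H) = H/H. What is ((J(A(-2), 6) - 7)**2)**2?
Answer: 83521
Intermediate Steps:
A(H) = 1
J(Z, d) = -10 (J(Z, d) = -8 - 2 = -10)
((J(A(-2), 6) - 7)**2)**2 = ((-10 - 7)**2)**2 = ((-17)**2)**2 = 289**2 = 83521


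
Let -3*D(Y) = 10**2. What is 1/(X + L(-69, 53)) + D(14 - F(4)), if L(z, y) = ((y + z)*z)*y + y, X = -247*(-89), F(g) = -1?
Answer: -8054797/241644 ≈ -33.333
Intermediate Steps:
X = 21983
L(z, y) = y + y*z*(y + z) (L(z, y) = (z*(y + z))*y + y = y*z*(y + z) + y = y + y*z*(y + z))
D(Y) = -100/3 (D(Y) = -1/3*10**2 = -1/3*100 = -100/3)
1/(X + L(-69, 53)) + D(14 - F(4)) = 1/(21983 + 53*(1 + (-69)**2 + 53*(-69))) - 100/3 = 1/(21983 + 53*(1 + 4761 - 3657)) - 100/3 = 1/(21983 + 53*1105) - 100/3 = 1/(21983 + 58565) - 100/3 = 1/80548 - 100/3 = -8054797/241644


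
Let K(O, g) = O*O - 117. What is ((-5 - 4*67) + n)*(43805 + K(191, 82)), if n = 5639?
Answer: 430186854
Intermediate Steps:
K(O, g) = -117 + O² (K(O, g) = O² - 117 = -117 + O²)
((-5 - 4*67) + n)*(43805 + K(191, 82)) = ((-5 - 4*67) + 5639)*(43805 + (-117 + 191²)) = ((-5 - 268) + 5639)*(43805 + (-117 + 36481)) = (-273 + 5639)*(43805 + 36364) = 5366*80169 = 430186854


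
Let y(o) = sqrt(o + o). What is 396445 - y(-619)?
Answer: 396445 - I*sqrt(1238) ≈ 3.9645e+5 - 35.185*I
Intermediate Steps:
y(o) = sqrt(2)*sqrt(o) (y(o) = sqrt(2*o) = sqrt(2)*sqrt(o))
396445 - y(-619) = 396445 - sqrt(2)*sqrt(-619) = 396445 - sqrt(2)*I*sqrt(619) = 396445 - I*sqrt(1238)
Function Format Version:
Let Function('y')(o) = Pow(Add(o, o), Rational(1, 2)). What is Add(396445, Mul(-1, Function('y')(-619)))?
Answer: Add(396445, Mul(-1, I, Pow(1238, Rational(1, 2)))) ≈ Add(3.9645e+5, Mul(-35.185, I))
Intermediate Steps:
Function('y')(o) = Mul(Pow(2, Rational(1, 2)), Pow(o, Rational(1, 2))) (Function('y')(o) = Pow(Mul(2, o), Rational(1, 2)) = Mul(Pow(2, Rational(1, 2)), Pow(o, Rational(1, 2))))
Add(396445, Mul(-1, Function('y')(-619))) = Add(396445, Mul(-1, Mul(Pow(2, Rational(1, 2)), Pow(-619, Rational(1, 2))))) = Add(396445, Mul(-1, Mul(Pow(2, Rational(1, 2)), Mul(I, Pow(619, Rational(1, 2)))))) = Add(396445, Mul(-1, Mul(I, Pow(1238, Rational(1, 2))))) = Add(396445, Mul(-1, I, Pow(1238, Rational(1, 2))))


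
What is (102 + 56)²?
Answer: 24964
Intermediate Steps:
(102 + 56)² = 158² = 24964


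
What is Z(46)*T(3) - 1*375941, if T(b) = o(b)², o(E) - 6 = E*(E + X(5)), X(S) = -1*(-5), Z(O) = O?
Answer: -334541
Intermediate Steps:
X(S) = 5
o(E) = 6 + E*(5 + E) (o(E) = 6 + E*(E + 5) = 6 + E*(5 + E))
T(b) = (6 + b² + 5*b)²
Z(46)*T(3) - 1*375941 = 46*(6 + 3² + 5*3)² - 1*375941 = 46*(6 + 9 + 15)² - 375941 = 46*30² - 375941 = 46*900 - 375941 = 41400 - 375941 = -334541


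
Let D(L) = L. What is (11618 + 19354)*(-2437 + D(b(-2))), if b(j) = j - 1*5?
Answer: -75695568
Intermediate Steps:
b(j) = -5 + j (b(j) = j - 5 = -5 + j)
(11618 + 19354)*(-2437 + D(b(-2))) = (11618 + 19354)*(-2437 + (-5 - 2)) = 30972*(-2437 - 7) = 30972*(-2444) = -75695568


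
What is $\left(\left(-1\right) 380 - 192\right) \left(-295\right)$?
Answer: $168740$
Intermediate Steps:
$\left(\left(-1\right) 380 - 192\right) \left(-295\right) = \left(-380 - 192\right) \left(-295\right) = \left(-572\right) \left(-295\right) = 168740$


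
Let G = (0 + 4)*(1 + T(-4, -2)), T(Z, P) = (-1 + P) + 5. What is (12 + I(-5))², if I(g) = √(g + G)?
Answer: (12 + √7)² ≈ 214.50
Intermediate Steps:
T(Z, P) = 4 + P
G = 12 (G = (0 + 4)*(1 + (4 - 2)) = 4*(1 + 2) = 4*3 = 12)
I(g) = √(12 + g) (I(g) = √(g + 12) = √(12 + g))
(12 + I(-5))² = (12 + √(12 - 5))² = (12 + √7)²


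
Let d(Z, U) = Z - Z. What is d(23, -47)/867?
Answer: 0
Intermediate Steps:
d(Z, U) = 0
d(23, -47)/867 = 0/867 = 0*(1/867) = 0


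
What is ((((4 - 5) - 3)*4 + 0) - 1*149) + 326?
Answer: 161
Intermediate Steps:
((((4 - 5) - 3)*4 + 0) - 1*149) + 326 = (((-1 - 3)*4 + 0) - 149) + 326 = ((-4*4 + 0) - 149) + 326 = ((-16 + 0) - 149) + 326 = (-16 - 149) + 326 = -165 + 326 = 161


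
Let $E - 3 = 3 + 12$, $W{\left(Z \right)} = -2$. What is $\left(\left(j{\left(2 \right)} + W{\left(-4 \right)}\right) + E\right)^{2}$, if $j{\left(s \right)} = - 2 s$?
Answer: $144$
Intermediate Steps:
$E = 18$ ($E = 3 + \left(3 + 12\right) = 3 + 15 = 18$)
$\left(\left(j{\left(2 \right)} + W{\left(-4 \right)}\right) + E\right)^{2} = \left(\left(\left(-2\right) 2 - 2\right) + 18\right)^{2} = \left(\left(-4 - 2\right) + 18\right)^{2} = \left(-6 + 18\right)^{2} = 12^{2} = 144$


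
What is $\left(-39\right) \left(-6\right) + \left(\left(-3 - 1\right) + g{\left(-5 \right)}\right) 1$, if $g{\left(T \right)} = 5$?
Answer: $235$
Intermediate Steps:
$\left(-39\right) \left(-6\right) + \left(\left(-3 - 1\right) + g{\left(-5 \right)}\right) 1 = \left(-39\right) \left(-6\right) + \left(\left(-3 - 1\right) + 5\right) 1 = 234 + \left(-4 + 5\right) 1 = 234 + 1 \cdot 1 = 234 + 1 = 235$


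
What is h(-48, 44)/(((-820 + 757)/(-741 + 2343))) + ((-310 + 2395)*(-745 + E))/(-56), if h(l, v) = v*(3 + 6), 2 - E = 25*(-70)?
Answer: -2663499/56 ≈ -47563.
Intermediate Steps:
E = 1752 (E = 2 - 25*(-70) = 2 - 1*(-1750) = 2 + 1750 = 1752)
h(l, v) = 9*v (h(l, v) = v*9 = 9*v)
h(-48, 44)/(((-820 + 757)/(-741 + 2343))) + ((-310 + 2395)*(-745 + E))/(-56) = (9*44)/(((-820 + 757)/(-741 + 2343))) + ((-310 + 2395)*(-745 + 1752))/(-56) = 396/((-63/1602)) + (2085*1007)*(-1/56) = 396/((-63*1/1602)) + 2099595*(-1/56) = 396/(-7/178) - 2099595/56 = 396*(-178/7) - 2099595/56 = -70488/7 - 2099595/56 = -2663499/56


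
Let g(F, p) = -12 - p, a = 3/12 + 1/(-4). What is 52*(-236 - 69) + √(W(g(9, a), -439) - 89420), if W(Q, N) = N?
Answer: -15860 + I*√89859 ≈ -15860.0 + 299.77*I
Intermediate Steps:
a = 0 (a = 3*(1/12) + 1*(-¼) = ¼ - ¼ = 0)
52*(-236 - 69) + √(W(g(9, a), -439) - 89420) = 52*(-236 - 69) + √(-439 - 89420) = 52*(-305) + √(-89859) = -15860 + I*√89859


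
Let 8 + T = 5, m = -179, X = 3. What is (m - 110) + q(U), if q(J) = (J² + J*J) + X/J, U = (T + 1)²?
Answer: -1025/4 ≈ -256.25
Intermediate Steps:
T = -3 (T = -8 + 5 = -3)
U = 4 (U = (-3 + 1)² = (-2)² = 4)
q(J) = 2*J² + 3/J (q(J) = (J² + J*J) + 3/J = (J² + J²) + 3/J = 2*J² + 3/J)
(m - 110) + q(U) = (-179 - 110) + (3 + 2*4³)/4 = -289 + (3 + 2*64)/4 = -289 + (3 + 128)/4 = -289 + (¼)*131 = -289 + 131/4 = -1025/4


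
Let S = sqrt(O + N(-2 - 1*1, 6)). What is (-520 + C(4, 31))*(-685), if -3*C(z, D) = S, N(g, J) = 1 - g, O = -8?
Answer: 356200 + 1370*I/3 ≈ 3.562e+5 + 456.67*I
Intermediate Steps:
S = 2*I (S = sqrt(-8 + (1 - (-2 - 1*1))) = sqrt(-8 + (1 - (-2 - 1))) = sqrt(-8 + (1 - 1*(-3))) = sqrt(-8 + (1 + 3)) = sqrt(-8 + 4) = sqrt(-4) = 2*I ≈ 2.0*I)
C(z, D) = -2*I/3
(-520 + C(4, 31))*(-685) = (-520 - 2*I/3)*(-685) = 356200 + 1370*I/3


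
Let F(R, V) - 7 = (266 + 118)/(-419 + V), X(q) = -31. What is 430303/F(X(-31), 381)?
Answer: -8175757/59 ≈ -1.3857e+5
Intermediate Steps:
F(R, V) = 7 + 384/(-419 + V) (F(R, V) = 7 + (266 + 118)/(-419 + V) = 7 + 384/(-419 + V))
430303/F(X(-31), 381) = 430303/(((-2549 + 7*381)/(-419 + 381))) = 430303/(((-2549 + 2667)/(-38))) = 430303/((-1/38*118)) = 430303/(-59/19) = 430303*(-19/59) = -8175757/59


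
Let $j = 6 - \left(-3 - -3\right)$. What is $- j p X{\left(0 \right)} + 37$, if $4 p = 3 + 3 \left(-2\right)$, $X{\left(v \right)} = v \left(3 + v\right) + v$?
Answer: $37$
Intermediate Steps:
$X{\left(v \right)} = v + v \left(3 + v\right)$
$p = - \frac{3}{4}$ ($p = \frac{3 + 3 \left(-2\right)}{4} = \frac{3 - 6}{4} = \frac{1}{4} \left(-3\right) = - \frac{3}{4} \approx -0.75$)
$j = 6$ ($j = 6 - \left(-3 + 3\right) = 6 - 0 = 6 + 0 = 6$)
$- j p X{\left(0 \right)} + 37 = \left(-1\right) 6 \left(- \frac{3}{4}\right) 0 \left(4 + 0\right) + 37 = \left(-6\right) \left(- \frac{3}{4}\right) 0 \cdot 4 + 37 = \frac{9}{2} \cdot 0 + 37 = 0 + 37 = 37$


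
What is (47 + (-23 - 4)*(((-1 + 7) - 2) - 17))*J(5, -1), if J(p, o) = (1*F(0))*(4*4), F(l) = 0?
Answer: 0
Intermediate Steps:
J(p, o) = 0 (J(p, o) = (1*0)*(4*4) = 0*16 = 0)
(47 + (-23 - 4)*(((-1 + 7) - 2) - 17))*J(5, -1) = (47 + (-23 - 4)*(((-1 + 7) - 2) - 17))*0 = (47 - 27*((6 - 2) - 17))*0 = (47 - 27*(4 - 17))*0 = (47 - 27*(-13))*0 = (47 + 351)*0 = 398*0 = 0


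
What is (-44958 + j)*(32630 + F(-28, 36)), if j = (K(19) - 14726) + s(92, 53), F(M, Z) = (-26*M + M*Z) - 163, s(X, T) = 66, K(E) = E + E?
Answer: -1917701460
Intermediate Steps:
K(E) = 2*E
F(M, Z) = -163 - 26*M + M*Z
j = -14622 (j = (2*19 - 14726) + 66 = (38 - 14726) + 66 = -14688 + 66 = -14622)
(-44958 + j)*(32630 + F(-28, 36)) = (-44958 - 14622)*(32630 + (-163 - 26*(-28) - 28*36)) = -59580*(32630 + (-163 + 728 - 1008)) = -59580*(32630 - 443) = -59580*32187 = -1917701460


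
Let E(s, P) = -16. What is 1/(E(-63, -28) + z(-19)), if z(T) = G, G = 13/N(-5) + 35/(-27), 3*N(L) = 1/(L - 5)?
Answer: -27/10997 ≈ -0.0024552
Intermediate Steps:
N(L) = 1/(3*(-5 + L)) (N(L) = 1/(3*(L - 5)) = 1/(3*(-5 + L)))
G = -10565/27 (G = 13/((1/(3*(-5 - 5)))) + 35/(-27) = 13/(((⅓)/(-10))) + 35*(-1/27) = 13/(((⅓)*(-⅒))) - 35/27 = 13/(-1/30) - 35/27 = 13*(-30) - 35/27 = -390 - 35/27 = -10565/27 ≈ -391.30)
z(T) = -10565/27
1/(E(-63, -28) + z(-19)) = 1/(-16 - 10565/27) = 1/(-10997/27) = -27/10997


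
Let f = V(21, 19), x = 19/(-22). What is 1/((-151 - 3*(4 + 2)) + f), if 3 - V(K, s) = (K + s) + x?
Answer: -22/4513 ≈ -0.0048748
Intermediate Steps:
x = -19/22 (x = 19*(-1/22) = -19/22 ≈ -0.86364)
V(K, s) = 85/22 - K - s (V(K, s) = 3 - ((K + s) - 19/22) = 3 - (-19/22 + K + s) = 3 + (19/22 - K - s) = 85/22 - K - s)
f = -795/22 (f = 85/22 - 1*21 - 1*19 = 85/22 - 21 - 19 = -795/22 ≈ -36.136)
1/((-151 - 3*(4 + 2)) + f) = 1/((-151 - 3*(4 + 2)) - 795/22) = 1/((-151 - 3*6) - 795/22) = 1/((-151 - 1*18) - 795/22) = 1/((-151 - 18) - 795/22) = 1/(-169 - 795/22) = 1/(-4513/22) = -22/4513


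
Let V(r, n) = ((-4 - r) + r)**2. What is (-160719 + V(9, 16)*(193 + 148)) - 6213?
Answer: -161476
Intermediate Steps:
V(r, n) = 16 (V(r, n) = (-4)**2 = 16)
(-160719 + V(9, 16)*(193 + 148)) - 6213 = (-160719 + 16*(193 + 148)) - 6213 = (-160719 + 16*341) - 6213 = (-160719 + 5456) - 6213 = -155263 - 6213 = -161476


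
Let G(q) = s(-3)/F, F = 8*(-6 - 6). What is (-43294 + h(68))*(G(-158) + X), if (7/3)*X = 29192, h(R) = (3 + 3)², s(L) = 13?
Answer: -181839436945/336 ≈ -5.4119e+8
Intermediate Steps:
F = -96 (F = 8*(-12) = -96)
h(R) = 36 (h(R) = 6² = 36)
X = 87576/7 (X = (3/7)*29192 = 87576/7 ≈ 12511.)
G(q) = -13/96 (G(q) = 13/(-96) = 13*(-1/96) = -13/96)
(-43294 + h(68))*(G(-158) + X) = (-43294 + 36)*(-13/96 + 87576/7) = -43258*8407205/672 = -181839436945/336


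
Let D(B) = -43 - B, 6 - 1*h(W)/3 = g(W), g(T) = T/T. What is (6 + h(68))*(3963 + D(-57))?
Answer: 83517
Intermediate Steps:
g(T) = 1
h(W) = 15 (h(W) = 18 - 3*1 = 18 - 3 = 15)
(6 + h(68))*(3963 + D(-57)) = (6 + 15)*(3963 + (-43 - 1*(-57))) = 21*(3963 + (-43 + 57)) = 21*(3963 + 14) = 21*3977 = 83517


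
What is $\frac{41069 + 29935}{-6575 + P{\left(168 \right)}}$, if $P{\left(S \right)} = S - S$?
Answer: $- \frac{71004}{6575} \approx -10.799$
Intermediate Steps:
$P{\left(S \right)} = 0$
$\frac{41069 + 29935}{-6575 + P{\left(168 \right)}} = \frac{41069 + 29935}{-6575 + 0} = \frac{71004}{-6575} = 71004 \left(- \frac{1}{6575}\right) = - \frac{71004}{6575}$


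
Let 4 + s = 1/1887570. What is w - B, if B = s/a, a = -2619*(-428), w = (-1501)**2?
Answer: 4766984262980885519/2115837615240 ≈ 2.2530e+6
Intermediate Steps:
w = 2253001
s = -7550279/1887570 (s = -4 + 1/1887570 = -7550279/1887570 ≈ -4.0000)
a = 1120932
B = -7550279/2115837615240 (B = -7550279/1887570/1120932 = -7550279/1887570*1/1120932 = -7550279/2115837615240 ≈ -3.5685e-6)
w - B = 2253001 - 1*(-7550279/2115837615240) = 2253001 + 7550279/2115837615240 = 4766984262980885519/2115837615240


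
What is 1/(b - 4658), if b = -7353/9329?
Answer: -491/2287465 ≈ -0.00021465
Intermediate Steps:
b = -387/491 (b = -7353*1/9329 = -387/491 ≈ -0.78819)
1/(b - 4658) = 1/(-387/491 - 4658) = 1/(-2287465/491) = -491/2287465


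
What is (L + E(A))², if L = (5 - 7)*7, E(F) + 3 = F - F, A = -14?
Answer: 289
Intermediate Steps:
E(F) = -3 (E(F) = -3 + (F - F) = -3 + 0 = -3)
L = -14 (L = -2*7 = -14)
(L + E(A))² = (-14 - 3)² = (-17)² = 289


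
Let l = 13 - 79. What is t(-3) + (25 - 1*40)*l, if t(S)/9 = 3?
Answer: 1017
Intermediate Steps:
t(S) = 27 (t(S) = 9*3 = 27)
l = -66
t(-3) + (25 - 1*40)*l = 27 + (25 - 1*40)*(-66) = 27 + (25 - 40)*(-66) = 27 - 15*(-66) = 27 + 990 = 1017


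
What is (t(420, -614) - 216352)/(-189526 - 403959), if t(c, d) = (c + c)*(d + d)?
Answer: 1247872/593485 ≈ 2.1026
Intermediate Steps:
t(c, d) = 4*c*d (t(c, d) = (2*c)*(2*d) = 4*c*d)
(t(420, -614) - 216352)/(-189526 - 403959) = (4*420*(-614) - 216352)/(-189526 - 403959) = (-1031520 - 216352)/(-593485) = -1247872*(-1/593485) = 1247872/593485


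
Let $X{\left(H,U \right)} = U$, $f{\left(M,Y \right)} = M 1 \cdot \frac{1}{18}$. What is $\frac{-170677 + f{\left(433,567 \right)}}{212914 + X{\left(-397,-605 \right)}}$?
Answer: $- \frac{3071753}{3821562} \approx -0.80379$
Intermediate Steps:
$f{\left(M,Y \right)} = \frac{M}{18}$ ($f{\left(M,Y \right)} = M 1 \cdot \frac{1}{18} = M \frac{1}{18} = \frac{M}{18}$)
$\frac{-170677 + f{\left(433,567 \right)}}{212914 + X{\left(-397,-605 \right)}} = \frac{-170677 + \frac{1}{18} \cdot 433}{212914 - 605} = \frac{-170677 + \frac{433}{18}}{212309} = \left(- \frac{3071753}{18}\right) \frac{1}{212309} = - \frac{3071753}{3821562}$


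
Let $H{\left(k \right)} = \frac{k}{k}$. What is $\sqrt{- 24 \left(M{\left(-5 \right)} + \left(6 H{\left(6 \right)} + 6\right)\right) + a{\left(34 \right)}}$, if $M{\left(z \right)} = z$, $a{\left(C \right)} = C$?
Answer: $i \sqrt{134} \approx 11.576 i$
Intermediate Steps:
$H{\left(k \right)} = 1$
$\sqrt{- 24 \left(M{\left(-5 \right)} + \left(6 H{\left(6 \right)} + 6\right)\right) + a{\left(34 \right)}} = \sqrt{- 24 \left(-5 + \left(6 \cdot 1 + 6\right)\right) + 34} = \sqrt{- 24 \left(-5 + \left(6 + 6\right)\right) + 34} = \sqrt{- 24 \left(-5 + 12\right) + 34} = \sqrt{\left(-24\right) 7 + 34} = \sqrt{-168 + 34} = \sqrt{-134} = i \sqrt{134}$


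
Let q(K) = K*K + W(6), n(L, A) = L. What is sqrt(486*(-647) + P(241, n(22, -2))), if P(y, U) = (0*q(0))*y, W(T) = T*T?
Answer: 9*I*sqrt(3882) ≈ 560.75*I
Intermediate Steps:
W(T) = T**2
q(K) = 36 + K**2 (q(K) = K*K + 6**2 = K**2 + 36 = 36 + K**2)
P(y, U) = 0 (P(y, U) = (0*(36 + 0**2))*y = (0*(36 + 0))*y = (0*36)*y = 0*y = 0)
sqrt(486*(-647) + P(241, n(22, -2))) = sqrt(486*(-647) + 0) = sqrt(-314442 + 0) = sqrt(-314442) = 9*I*sqrt(3882)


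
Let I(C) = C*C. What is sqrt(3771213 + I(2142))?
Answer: sqrt(8359377) ≈ 2891.3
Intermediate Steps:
I(C) = C**2
sqrt(3771213 + I(2142)) = sqrt(3771213 + 2142**2) = sqrt(3771213 + 4588164) = sqrt(8359377)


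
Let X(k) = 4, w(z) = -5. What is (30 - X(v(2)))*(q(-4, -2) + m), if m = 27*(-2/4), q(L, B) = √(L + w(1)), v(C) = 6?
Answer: -351 + 78*I ≈ -351.0 + 78.0*I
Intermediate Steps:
q(L, B) = √(-5 + L) (q(L, B) = √(L - 5) = √(-5 + L))
m = -27/2 (m = 27*(-2*¼) = 27*(-½) = -27/2 ≈ -13.500)
(30 - X(v(2)))*(q(-4, -2) + m) = (30 - 1*4)*(√(-5 - 4) - 27/2) = (30 - 4)*(√(-9) - 27/2) = 26*(3*I - 27/2) = 26*(-27/2 + 3*I) = -351 + 78*I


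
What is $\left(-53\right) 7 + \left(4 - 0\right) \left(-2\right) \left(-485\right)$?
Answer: $3509$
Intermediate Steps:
$\left(-53\right) 7 + \left(4 - 0\right) \left(-2\right) \left(-485\right) = -371 + \left(4 + \left(-3 + 3\right)\right) \left(-2\right) \left(-485\right) = -371 + \left(4 + 0\right) \left(-2\right) \left(-485\right) = -371 + 4 \left(-2\right) \left(-485\right) = -371 - -3880 = -371 + 3880 = 3509$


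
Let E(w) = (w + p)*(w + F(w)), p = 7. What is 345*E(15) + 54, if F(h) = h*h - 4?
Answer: 1791294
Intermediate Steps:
F(h) = -4 + h² (F(h) = h² - 4 = -4 + h²)
E(w) = (7 + w)*(-4 + w + w²) (E(w) = (w + 7)*(w + (-4 + w²)) = (7 + w)*(-4 + w + w²))
345*E(15) + 54 = 345*(-28 + 15³ + 3*15 + 8*15²) + 54 = 345*(-28 + 3375 + 45 + 8*225) + 54 = 345*(-28 + 3375 + 45 + 1800) + 54 = 345*5192 + 54 = 1791240 + 54 = 1791294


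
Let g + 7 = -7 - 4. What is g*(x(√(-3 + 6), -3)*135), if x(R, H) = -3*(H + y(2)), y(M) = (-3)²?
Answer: 43740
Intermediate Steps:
g = -18 (g = -7 + (-7 - 4) = -7 - 11 = -18)
y(M) = 9
x(R, H) = -27 - 3*H (x(R, H) = -3*(H + 9) = -3*(9 + H) = -27 - 3*H)
g*(x(√(-3 + 6), -3)*135) = -18*(-27 - 3*(-3))*135 = -18*(-27 + 9)*135 = -(-324)*135 = -18*(-2430) = 43740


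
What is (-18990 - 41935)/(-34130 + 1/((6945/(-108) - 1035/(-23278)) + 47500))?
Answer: 1210930942719125/678359836675846 ≈ 1.7851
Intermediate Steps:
(-18990 - 41935)/(-34130 + 1/((6945/(-108) - 1035/(-23278)) + 47500)) = -60925/(-34130 + 1/((6945*(-1/108) - 1035*(-1/23278)) + 47500)) = -60925/(-34130 + 1/((-2315/36 + 1035/23278) + 47500)) = -60925/(-34130 + 1/(-26925655/419004 + 47500)) = -60925/(-34130 + 1/(19875764345/419004)) = -60925/(-34130 + 419004/19875764345) = -60925/(-678359836675846/19875764345) = -60925*(-19875764345/678359836675846) = 1210930942719125/678359836675846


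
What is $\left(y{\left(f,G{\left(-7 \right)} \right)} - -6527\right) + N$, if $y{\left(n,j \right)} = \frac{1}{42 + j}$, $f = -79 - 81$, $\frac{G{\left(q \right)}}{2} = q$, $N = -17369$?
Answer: $- \frac{303575}{28} \approx -10842.0$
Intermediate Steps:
$G{\left(q \right)} = 2 q$
$f = -160$
$\left(y{\left(f,G{\left(-7 \right)} \right)} - -6527\right) + N = \left(\frac{1}{42 + 2 \left(-7\right)} - -6527\right) - 17369 = \left(\frac{1}{42 - 14} + \left(-34 + 6561\right)\right) - 17369 = \left(\frac{1}{28} + 6527\right) - 17369 = \frac{182757}{28} - 17369 = - \frac{303575}{28}$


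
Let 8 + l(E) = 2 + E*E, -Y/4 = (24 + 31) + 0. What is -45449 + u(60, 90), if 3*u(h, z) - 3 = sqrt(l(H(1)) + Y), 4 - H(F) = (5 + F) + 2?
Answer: -45448 + I*sqrt(210)/3 ≈ -45448.0 + 4.8305*I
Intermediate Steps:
H(F) = -3 - F (H(F) = 4 - ((5 + F) + 2) = 4 - (7 + F) = 4 + (-7 - F) = -3 - F)
Y = -220 (Y = -4*((24 + 31) + 0) = -4*(55 + 0) = -4*55 = -220)
l(E) = -6 + E**2 (l(E) = -8 + (2 + E*E) = -8 + (2 + E**2) = -6 + E**2)
u(h, z) = 1 + I*sqrt(210)/3 (u(h, z) = 1 + sqrt((-6 + (-3 - 1*1)**2) - 220)/3 = 1 + sqrt((-6 + (-3 - 1)**2) - 220)/3 = 1 + sqrt((-6 + (-4)**2) - 220)/3 = 1 + sqrt((-6 + 16) - 220)/3 = 1 + sqrt(10 - 220)/3 = 1 + sqrt(-210)/3 = 1 + (I*sqrt(210))/3 = 1 + I*sqrt(210)/3)
-45449 + u(60, 90) = -45449 + (1 + I*sqrt(210)/3) = -45448 + I*sqrt(210)/3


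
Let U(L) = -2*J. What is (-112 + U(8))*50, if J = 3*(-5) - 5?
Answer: -3600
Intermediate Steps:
J = -20 (J = -15 - 5 = -20)
U(L) = 40 (U(L) = -2*(-20) = 40)
(-112 + U(8))*50 = (-112 + 40)*50 = -72*50 = -3600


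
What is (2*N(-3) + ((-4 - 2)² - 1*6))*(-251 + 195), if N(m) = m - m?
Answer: -1680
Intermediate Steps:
N(m) = 0
(2*N(-3) + ((-4 - 2)² - 1*6))*(-251 + 195) = (2*0 + ((-4 - 2)² - 1*6))*(-251 + 195) = (0 + ((-6)² - 6))*(-56) = (0 + (36 - 6))*(-56) = (0 + 30)*(-56) = 30*(-56) = -1680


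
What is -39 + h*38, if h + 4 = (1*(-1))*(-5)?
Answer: -1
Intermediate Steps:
h = 1 (h = -4 + (1*(-1))*(-5) = -4 - 1*(-5) = -4 + 5 = 1)
-39 + h*38 = -39 + 1*38 = -39 + 38 = -1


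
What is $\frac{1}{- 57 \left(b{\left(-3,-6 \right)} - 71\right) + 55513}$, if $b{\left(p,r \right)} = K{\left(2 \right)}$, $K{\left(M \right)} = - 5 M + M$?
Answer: $\frac{1}{60016} \approx 1.6662 \cdot 10^{-5}$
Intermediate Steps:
$K{\left(M \right)} = - 4 M$
$b{\left(p,r \right)} = -8$ ($b{\left(p,r \right)} = \left(-4\right) 2 = -8$)
$\frac{1}{- 57 \left(b{\left(-3,-6 \right)} - 71\right) + 55513} = \frac{1}{- 57 \left(-8 - 71\right) + 55513} = \frac{1}{\left(-57\right) \left(-79\right) + 55513} = \frac{1}{4503 + 55513} = \frac{1}{60016}$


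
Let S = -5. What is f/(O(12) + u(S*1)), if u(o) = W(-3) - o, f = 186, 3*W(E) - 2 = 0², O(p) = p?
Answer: 558/53 ≈ 10.528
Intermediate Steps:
W(E) = ⅔ (W(E) = ⅔ + (⅓)*0² = ⅔ + (⅓)*0 = ⅔ + 0 = ⅔)
u(o) = ⅔ - o
f/(O(12) + u(S*1)) = 186/(12 + (⅔ - (-5))) = 186/(12 + (⅔ - 1*(-5))) = 186/(12 + (⅔ + 5)) = 186/(12 + 17/3) = 186/(53/3) = (3/53)*186 = 558/53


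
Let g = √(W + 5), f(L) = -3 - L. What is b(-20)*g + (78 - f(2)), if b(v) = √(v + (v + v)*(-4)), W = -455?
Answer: 83 + 30*I*√70 ≈ 83.0 + 251.0*I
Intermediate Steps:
g = 15*I*√2 (g = √(-455 + 5) = √(-450) = 15*I*√2 ≈ 21.213*I)
b(v) = √7*√(-v) (b(v) = √(v + (2*v)*(-4)) = √(v - 8*v) = √(-7*v) = √7*√(-v))
b(-20)*g + (78 - f(2)) = (√7*√(-1*(-20)))*(15*I*√2) + (78 - (-3 - 1*2)) = (√7*√20)*(15*I*√2) + (78 - (-3 - 2)) = (√7*(2*√5))*(15*I*√2) + (78 - 1*(-5)) = (2*√35)*(15*I*√2) + (78 + 5) = 30*I*√70 + 83 = 83 + 30*I*√70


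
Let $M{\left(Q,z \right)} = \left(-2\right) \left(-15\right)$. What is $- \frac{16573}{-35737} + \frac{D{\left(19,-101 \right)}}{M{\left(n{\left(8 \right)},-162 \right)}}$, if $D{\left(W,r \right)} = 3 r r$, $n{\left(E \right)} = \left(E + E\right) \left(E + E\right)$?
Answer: $\frac{364718867}{357370} \approx 1020.6$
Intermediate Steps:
$n{\left(E \right)} = 4 E^{2}$ ($n{\left(E \right)} = 2 E 2 E = 4 E^{2}$)
$D{\left(W,r \right)} = 3 r^{2}$
$M{\left(Q,z \right)} = 30$
$- \frac{16573}{-35737} + \frac{D{\left(19,-101 \right)}}{M{\left(n{\left(8 \right)},-162 \right)}} = - \frac{16573}{-35737} + \frac{3 \left(-101\right)^{2}}{30} = \left(-16573\right) \left(- \frac{1}{35737}\right) + 3 \cdot 10201 \cdot \frac{1}{30} = \frac{16573}{35737} + 30603 \cdot \frac{1}{30} = \frac{16573}{35737} + \frac{10201}{10} = \frac{364718867}{357370}$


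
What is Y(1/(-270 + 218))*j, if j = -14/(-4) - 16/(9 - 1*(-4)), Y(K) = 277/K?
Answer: -32686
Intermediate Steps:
j = 59/26 (j = -14*(-¼) - 16/(9 + 4) = 7/2 - 16/13 = 59/26 ≈ 2.2692)
Y(1/(-270 + 218))*j = (277/(1/(-270 + 218)))*(59/26) = (277/(1/(-52)))*(59/26) = (277/(-1/52))*(59/26) = (277*(-52))*(59/26) = -14404*59/26 = -32686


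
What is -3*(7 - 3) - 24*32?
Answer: -780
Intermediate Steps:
-3*(7 - 3) - 24*32 = -3*4 - 768 = -12 - 768 = -780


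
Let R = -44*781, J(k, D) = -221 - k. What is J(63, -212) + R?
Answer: -34648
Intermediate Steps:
R = -34364
J(63, -212) + R = (-221 - 1*63) - 34364 = (-221 - 63) - 34364 = -284 - 34364 = -34648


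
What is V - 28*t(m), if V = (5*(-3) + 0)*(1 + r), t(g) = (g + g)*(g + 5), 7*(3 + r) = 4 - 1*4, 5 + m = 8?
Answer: -1314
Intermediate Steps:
m = 3 (m = -5 + 8 = 3)
r = -3 (r = -3 + (4 - 1*4)/7 = -3 + (4 - 4)/7 = -3 + (⅐)*0 = -3 + 0 = -3)
t(g) = 2*g*(5 + g) (t(g) = (2*g)*(5 + g) = 2*g*(5 + g))
V = 30 (V = (5*(-3) + 0)*(1 - 3) = (-15 + 0)*(-2) = -15*(-2) = 30)
V - 28*t(m) = 30 - 56*3*(5 + 3) = 30 - 56*3*8 = 30 - 28*48 = 30 - 1344 = -1314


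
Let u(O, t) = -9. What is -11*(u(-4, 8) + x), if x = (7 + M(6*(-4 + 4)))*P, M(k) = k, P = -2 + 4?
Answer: -55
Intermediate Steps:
P = 2
x = 14 (x = (7 + 6*(-4 + 4))*2 = (7 + 6*0)*2 = (7 + 0)*2 = 7*2 = 14)
-11*(u(-4, 8) + x) = -11*(-9 + 14) = -11*5 = -55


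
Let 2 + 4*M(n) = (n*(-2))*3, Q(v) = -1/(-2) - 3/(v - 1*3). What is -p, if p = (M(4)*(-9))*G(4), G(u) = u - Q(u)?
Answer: -1521/4 ≈ -380.25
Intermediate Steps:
Q(v) = ½ - 3/(-3 + v) (Q(v) = -1*(-½) - 3/(v - 3) = ½ - 3/(-3 + v))
M(n) = -½ - 3*n/2 (M(n) = -½ + ((n*(-2))*3)/4 = -½ + (-2*n*3)/4 = -½ + (-6*n)/4 = -½ - 3*n/2)
G(u) = u - (-9 + u)/(2*(-3 + u))
p = 1521/4 (p = ((-½ - 3/2*4)*(-9))*((9 - 1*4 + 2*4*(-3 + 4))/(2*(-3 + 4))) = ((-½ - 6)*(-9))*((½)*(9 - 4 + 2*4*1)/1) = (-13/2*(-9))*((½)*1*(9 - 4 + 8)) = 117*((½)*1*13)/2 = (117/2)*(13/2) = 1521/4 ≈ 380.25)
-p = -1*1521/4 = -1521/4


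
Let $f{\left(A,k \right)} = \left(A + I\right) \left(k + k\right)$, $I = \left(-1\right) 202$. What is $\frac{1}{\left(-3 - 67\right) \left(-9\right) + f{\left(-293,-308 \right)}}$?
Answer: $\frac{1}{305550} \approx 3.2728 \cdot 10^{-6}$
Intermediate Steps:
$I = -202$
$f{\left(A,k \right)} = 2 k \left(-202 + A\right)$ ($f{\left(A,k \right)} = \left(A - 202\right) \left(k + k\right) = \left(-202 + A\right) 2 k = 2 k \left(-202 + A\right)$)
$\frac{1}{\left(-3 - 67\right) \left(-9\right) + f{\left(-293,-308 \right)}} = \frac{1}{\left(-3 - 67\right) \left(-9\right) + 2 \left(-308\right) \left(-202 - 293\right)} = \frac{1}{\left(-70\right) \left(-9\right) + 2 \left(-308\right) \left(-495\right)} = \frac{1}{630 + 304920} = \frac{1}{305550}$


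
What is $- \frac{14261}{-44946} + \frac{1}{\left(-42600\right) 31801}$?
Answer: $\frac{292722711419}{922566090600} \approx 0.31729$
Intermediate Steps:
$- \frac{14261}{-44946} + \frac{1}{\left(-42600\right) 31801} = \left(-14261\right) \left(- \frac{1}{44946}\right) - \frac{1}{1354722600} = \frac{14261}{44946} - \frac{1}{1354722600} = \frac{292722711419}{922566090600}$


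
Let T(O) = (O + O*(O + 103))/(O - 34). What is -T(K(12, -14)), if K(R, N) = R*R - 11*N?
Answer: -9983/22 ≈ -453.77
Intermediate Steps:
K(R, N) = R² - 11*N
T(O) = (O + O*(103 + O))/(-34 + O)
-T(K(12, -14)) = -(12² - 11*(-14))*(104 + (12² - 11*(-14)))/(-34 + (12² - 11*(-14))) = -(144 + 154)*(104 + (144 + 154))/(-34 + (144 + 154)) = -298*(104 + 298)/(-34 + 298) = -298*402/264 = -1*9983/22 = -9983/22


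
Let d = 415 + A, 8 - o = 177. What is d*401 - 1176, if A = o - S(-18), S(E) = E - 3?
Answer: 105891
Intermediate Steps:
S(E) = -3 + E
o = -169 (o = 8 - 1*177 = 8 - 177 = -169)
A = -148 (A = -169 - (-3 - 18) = -169 - 1*(-21) = -169 + 21 = -148)
d = 267 (d = 415 - 148 = 267)
d*401 - 1176 = 267*401 - 1176 = 107067 - 1176 = 105891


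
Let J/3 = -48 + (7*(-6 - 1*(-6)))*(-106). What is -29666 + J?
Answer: -29810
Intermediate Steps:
J = -144 (J = 3*(-48 + (7*(-6 - 1*(-6)))*(-106)) = 3*(-48 + (7*(-6 + 6))*(-106)) = 3*(-48 + (7*0)*(-106)) = 3*(-48 + 0*(-106)) = 3*(-48 + 0) = 3*(-48) = -144)
-29666 + J = -29666 - 144 = -29810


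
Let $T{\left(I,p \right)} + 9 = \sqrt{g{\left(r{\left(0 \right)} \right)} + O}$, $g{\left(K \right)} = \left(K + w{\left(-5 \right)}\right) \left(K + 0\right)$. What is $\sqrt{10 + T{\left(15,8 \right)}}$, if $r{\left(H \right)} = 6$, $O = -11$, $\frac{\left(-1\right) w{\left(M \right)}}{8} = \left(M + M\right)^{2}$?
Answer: $\sqrt{1 + 5 i \sqrt{191}} \approx 5.9207 + 5.8356 i$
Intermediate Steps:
$w{\left(M \right)} = - 32 M^{2}$ ($w{\left(M \right)} = - 8 \left(M + M\right)^{2} = - 8 \left(2 M\right)^{2} = - 8 \cdot 4 M^{2} = - 32 M^{2}$)
$g{\left(K \right)} = K \left(-800 + K\right)$ ($g{\left(K \right)} = \left(K - 32 \left(-5\right)^{2}\right) \left(K + 0\right) = \left(K - 800\right) K = \left(-800 + K\right) K = K \left(-800 + K\right)$)
$T{\left(I,p \right)} = -9 + 5 i \sqrt{191}$ ($T{\left(I,p \right)} = -9 + \sqrt{6 \left(-800 + 6\right) - 11} = -9 + \sqrt{6 \left(-794\right) - 11} = -9 + \sqrt{-4764 - 11} = -9 + \sqrt{-4775} = -9 + 5 i \sqrt{191}$)
$\sqrt{10 + T{\left(15,8 \right)}} = \sqrt{10 - \left(9 - 5 i \sqrt{191}\right)} = \sqrt{1 + 5 i \sqrt{191}}$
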